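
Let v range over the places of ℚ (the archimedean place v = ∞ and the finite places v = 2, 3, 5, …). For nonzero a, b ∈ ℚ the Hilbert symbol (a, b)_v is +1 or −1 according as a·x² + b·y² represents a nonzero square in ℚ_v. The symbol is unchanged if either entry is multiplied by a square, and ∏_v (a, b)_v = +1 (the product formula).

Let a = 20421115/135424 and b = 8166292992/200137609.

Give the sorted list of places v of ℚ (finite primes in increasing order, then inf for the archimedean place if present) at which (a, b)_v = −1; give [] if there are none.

Mod squares: a ≡ 715, b ≡ 4862. Check v ∈ {∞, 2, 3, 5, 7, 11, 13, 17, 23, 43, 47}.
v=∞: 715 > 0 and 4862 > 0  ⇒  (a,b)_∞ = +1.
v=17: a=17^0·(≡9), b=17^1·(≡6) mod 17; (9|17)=+1, (6|17)=-1; (−1)^{0·1·8}·(+1)^1·(-1)^0 = +1.
v=2: v_2(a)=-8, v_2(b)=9; units ≡ 3, 7 (mod 8); ε·ε+αω+βω = 1·1+-8·0+9·1 ≡ 0  ⇒  (a,b)_2 = +1.
v=47: a=47^0·(≡5), b=47^-2·(≡4) mod 47; (5|47)=-1, (4|47)=+1; (−1)^{0·-2·23}·(-1)^-2·(+1)^0 = +1.
v=7: a=7^0·(≡4), b=7^-2·(≡1) mod 7; (4|7)=+1, (1|7)=+1; (−1)^{0·-2·3}·(+1)^-2·(+1)^0 = +1.
v=3: a=3^0·(≡1), b=3^8·(≡2) mod 3; (1|3)=+1, (2|3)=-1; (−1)^{0·8·1}·(+1)^8·(-1)^0 = +1.
v=11: a=11^1·(≡2), b=11^1·(≡8) mod 11; (2|11)=-1, (8|11)=-1; (−1)^{1·1·5}·(-1)^1·(-1)^1 = -1.
v=13: a=13^5·(≡1), b=13^1·(≡12) mod 13; (1|13)=+1, (12|13)=+1; (−1)^{5·1·6}·(+1)^1·(+1)^5 = +1.
v=23: a=23^-2·(≡12), b=23^0·(≡6) mod 23; (12|23)=+1, (6|23)=+1; (−1)^{-2·0·11}·(+1)^0·(+1)^-2 = +1.
v=43: a=43^0·(≡32), b=43^-2·(≡28) mod 43; (32|43)=-1, (28|43)=-1; (−1)^{0·-2·21}·(-1)^-2·(-1)^0 = +1.
v=5: a=5^1·(≡2), b=5^0·(≡3) mod 5; (2|5)=-1, (3|5)=-1; (−1)^{1·0·2}·(-1)^0·(-1)^1 = -1.
|Ram(715, 4862)| = 2, even; anisotropic at {5, 11}.

[5, 11]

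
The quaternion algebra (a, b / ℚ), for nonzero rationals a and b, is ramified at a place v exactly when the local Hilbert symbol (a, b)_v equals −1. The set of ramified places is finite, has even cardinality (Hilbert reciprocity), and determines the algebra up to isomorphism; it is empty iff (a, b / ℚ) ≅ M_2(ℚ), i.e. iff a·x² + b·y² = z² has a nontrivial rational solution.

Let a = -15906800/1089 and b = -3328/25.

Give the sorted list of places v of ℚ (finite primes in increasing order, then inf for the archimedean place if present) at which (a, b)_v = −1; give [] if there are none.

[23, inf]

Mod squares: a ≡ -39767, b ≡ -13. Check v ∈ {∞, 2, 3, 5, 7, 11, 13, 19, 23}.
v=13: a=13^1·(≡9), b=13^1·(≡9) mod 13; (9|13)=+1, (9|13)=+1; (−1)^{1·1·6}·(+1)^1·(+1)^1 = +1.
v=∞: -39767 < 0 and -13 < 0  ⇒  (a,b)_∞ = -1.
v=2: v_2(a)=4, v_2(b)=8; units ≡ 1, 3 (mod 8); ε·ε+αω+βω = 0·1+4·1+8·0 ≡ 0  ⇒  (a,b)_2 = +1.
v=7: a=7^1·(≡6), b=7^0·(≡1) mod 7; (6|7)=-1, (1|7)=+1; (−1)^{1·0·3}·(-1)^0·(+1)^1 = +1.
v=11: a=11^-2·(≡4), b=11^0·(≡9) mod 11; (4|11)=+1, (9|11)=+1; (−1)^{-2·0·5}·(+1)^0·(+1)^-2 = +1.
v=5: a=5^2·(≡2), b=5^-2·(≡2) mod 5; (2|5)=-1, (2|5)=-1; (−1)^{2·-2·2}·(-1)^-2·(-1)^2 = +1.
v=19: a=19^1·(≡9), b=19^0·(≡9) mod 19; (9|19)=+1, (9|19)=+1; (−1)^{1·0·9}·(+1)^0·(+1)^1 = +1.
v=3: a=3^-2·(≡1), b=3^0·(≡2) mod 3; (1|3)=+1, (2|3)=-1; (−1)^{-2·0·1}·(+1)^0·(-1)^-2 = +1.
v=23: a=23^1·(≡7), b=23^0·(≡15) mod 23; (7|23)=-1, (15|23)=-1; (−1)^{1·0·11}·(-1)^0·(-1)^1 = -1.
Ram(-39767, -13) = {23, ∞}; no ℚ_23-point on the conic.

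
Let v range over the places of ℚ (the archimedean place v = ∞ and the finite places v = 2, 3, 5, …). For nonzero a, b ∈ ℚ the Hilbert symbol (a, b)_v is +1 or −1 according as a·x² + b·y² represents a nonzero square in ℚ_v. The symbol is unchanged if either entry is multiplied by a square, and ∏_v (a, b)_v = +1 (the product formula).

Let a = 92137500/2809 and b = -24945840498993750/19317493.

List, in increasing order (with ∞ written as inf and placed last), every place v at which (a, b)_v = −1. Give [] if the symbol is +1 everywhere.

[7, 13]

(a, b) ≡ (455, -15470) mod (ℚ^×)²; places V = {2, 3, 5, 7, 13, 17, 19, 23, 53, ∞}.
(a,b)_17: α=0, u≡4; β=3, v≡15 (mod 17); (4|17)=+1, (15|17)=+1; sign (−1)^0·+1^3·+1^0 = +1.
(a,b)_19: α=0, u≡12; β=2, v≡3 (mod 19); (12|19)=-1, (3|19)=-1; sign (−1)^0·-1^2·-1^0 = +1.
(a,b)_7: α=1, u≡4; β=3, v≡1 (mod 7); (4|7)=+1, (1|7)=+1; sign (−1)^1·+1^3·+1^1 = -1.
(a,b)_53: α=-2, u≡21; β=-2, v≡52 (mod 53); (21|53)=-1, (52|53)=+1; sign (−1)^0·-1^-2·+1^-2 = +1.
(a,b)_∞: sgn(455)=+, sgn(-15470)=−, so +1.
(a,b)_23: α=0, u≡2; β=-2, v≡4 (mod 23); (2|23)=+1, (4|23)=+1; sign (−1)^0·+1^-2·+1^0 = +1.
(a,b)_2: α=2, β=1; u≡7, v≡1 (mod 8); ε(u)ε(v)=1·0, αω(v)=2·0, βω(u)=1·0; sum ≡ 0  ⇒  +1.
(a,b)_3: α=4, u≡2; β=8, v≡1 (mod 3); (2|3)=-1, (1|3)=+1; sign (−1)^0·-1^8·+1^4 = +1.
(a,b)_13: α=1, u≡4; β=-1, v≡6 (mod 13); (4|13)=+1, (6|13)=-1; sign (−1)^0·+1^-1·-1^1 = -1.
(a,b)_5: α=5, u≡1; β=5, v≡4 (mod 5); (1|5)=+1, (4|5)=+1; sign (−1)^0·+1^5·+1^5 = +1.
|Ram(455, -15470)| = 2, even; anisotropic at {7, 13}.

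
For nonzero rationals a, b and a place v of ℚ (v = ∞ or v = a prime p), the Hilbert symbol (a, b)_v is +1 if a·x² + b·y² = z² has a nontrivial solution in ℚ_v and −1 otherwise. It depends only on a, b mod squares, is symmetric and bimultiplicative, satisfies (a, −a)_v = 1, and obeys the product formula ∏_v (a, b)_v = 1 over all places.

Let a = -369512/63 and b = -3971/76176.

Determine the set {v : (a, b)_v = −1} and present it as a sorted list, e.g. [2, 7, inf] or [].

(a, b) ≡ (-646646, -11) mod (ℚ^×)²; places V = {2, 3, 7, 11, 13, 17, 19, 23, ∞}.
(a,b)_2: α=3, β=-4; u≡5, v≡5 (mod 8); ε(u)ε(v)=0·0, αω(v)=3·1, βω(u)=-4·1; sum ≡ 1  ⇒  -1.
(a,b)_17: α=1, u≡2; β=0, v≡10 (mod 17); (2|17)=+1, (10|17)=-1; sign (−1)^0·+1^0·-1^1 = -1.
(a,b)_23: α=0, u≡22; β=-2, v≡9 (mod 23); (22|23)=-1, (9|23)=+1; sign (−1)^0·-1^-2·+1^0 = +1.
(a,b)_13: α=1, u≡3; β=0, v≡8 (mod 13); (3|13)=+1, (8|13)=-1; sign (−1)^0·+1^0·-1^1 = -1.
(a,b)_7: α=-1, u≡2; β=0, v≡6 (mod 7); (2|7)=+1, (6|7)=-1; sign (−1)^0·+1^0·-1^-1 = -1.
(a,b)_19: α=1, u≡14; β=2, v≡13 (mod 19); (14|19)=-1, (13|19)=-1; sign (−1)^0·-1^2·-1^1 = -1.
(a,b)_11: α=1, u≡3; β=1, v≡2 (mod 11); (3|11)=+1, (2|11)=-1; sign (−1)^1·+1^1·-1^1 = +1.
(a,b)_∞: sgn(-646646)=−, sgn(-11)=−, so -1.
(a,b)_3: α=-2, u≡1; β=-2, v≡1 (mod 3); (1|3)=+1, (1|3)=+1; sign (−1)^0·+1^-2·+1^-2 = +1.
(-646646, -11 / ℚ) ramifies at {2, 7, 13, 17, 19, ∞}: a division algebra.

[2, 7, 13, 17, 19, inf]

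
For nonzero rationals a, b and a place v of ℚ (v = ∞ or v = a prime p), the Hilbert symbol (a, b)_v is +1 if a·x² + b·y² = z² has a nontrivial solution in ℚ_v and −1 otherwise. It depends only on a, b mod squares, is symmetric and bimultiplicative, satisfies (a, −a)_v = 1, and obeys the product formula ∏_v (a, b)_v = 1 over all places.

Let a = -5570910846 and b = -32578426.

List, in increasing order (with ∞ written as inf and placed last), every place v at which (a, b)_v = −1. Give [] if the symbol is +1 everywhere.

Mod squares: a ≡ -1714654, b ≡ -32578426. Check v ∈ {∞, 2, 3, 17, 19, 29, 37, 47}.
v=∞: -1714654 < 0 and -32578426 < 0  ⇒  (a,b)_∞ = -1.
v=19: a=19^2·(≡9), b=19^1·(≡1) mod 19; (9|19)=+1, (1|19)=+1; (−1)^{2·1·9}·(+1)^1·(+1)^2 = +1.
v=3: a=3^2·(≡2), b=3^0·(≡2) mod 3; (2|3)=-1, (2|3)=-1; (−1)^{2·0·1}·(-1)^0·(-1)^2 = +1.
v=29: a=29^1·(≡5), b=29^1·(≡8) mod 29; (5|29)=+1, (8|29)=-1; (−1)^{1·1·14}·(+1)^1·(-1)^1 = -1.
v=17: a=17^1·(≡15), b=17^1·(≡15) mod 17; (15|17)=+1, (15|17)=+1; (−1)^{1·1·8}·(+1)^1·(+1)^1 = +1.
v=47: a=47^1·(≡34), b=47^1·(≡45) mod 47; (34|47)=+1, (45|47)=-1; (−1)^{1·1·23}·(+1)^1·(-1)^1 = +1.
v=2: v_2(a)=1, v_2(b)=1; units ≡ 1, 3 (mod 8); ε·ε+αω+βω = 0·1+1·1+1·0 ≡ 1  ⇒  (a,b)_2 = -1.
v=37: a=37^1·(≡15), b=37^1·(≡28) mod 37; (15|37)=-1, (28|37)=+1; (−1)^{1·1·18}·(-1)^1·(+1)^1 = -1.
Ram(-1714654, -32578426) = {2, 29, 37, ∞}; no ℚ_2-point on the conic.

[2, 29, 37, inf]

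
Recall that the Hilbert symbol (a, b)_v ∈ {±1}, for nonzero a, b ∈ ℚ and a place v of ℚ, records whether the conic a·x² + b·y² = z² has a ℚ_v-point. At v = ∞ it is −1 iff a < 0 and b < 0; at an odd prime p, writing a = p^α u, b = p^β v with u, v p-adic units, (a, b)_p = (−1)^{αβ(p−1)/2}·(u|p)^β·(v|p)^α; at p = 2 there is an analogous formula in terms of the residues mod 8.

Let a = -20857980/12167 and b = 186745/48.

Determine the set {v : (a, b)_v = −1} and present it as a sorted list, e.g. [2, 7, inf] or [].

[2, 3, 13, 17]

Mod squares: a ≡ -5865, b ≡ 3315. Check v ∈ {∞, 2, 3, 5, 11, 13, 17, 23}.
v=13: a=13^2·(≡11), b=13^3·(≡8) mod 13; (11|13)=-1, (8|13)=-1; (−1)^{2·3·6}·(-1)^3·(-1)^2 = -1.
v=23: a=23^-3·(≡7), b=23^0·(≡4) mod 23; (7|23)=-1, (4|23)=+1; (−1)^{-3·0·11}·(-1)^0·(+1)^-3 = +1.
v=3: a=3^1·(≡1), b=3^-1·(≡1) mod 3; (1|3)=+1, (1|3)=+1; (−1)^{1·-1·1}·(+1)^-1·(+1)^1 = -1.
v=∞: -5865 < 0 and 3315 > 0  ⇒  (a,b)_∞ = +1.
v=11: a=11^2·(≡1), b=11^0·(≡5) mod 11; (1|11)=+1, (5|11)=+1; (−1)^{2·0·5}·(+1)^0·(+1)^2 = +1.
v=2: v_2(a)=2, v_2(b)=-4; units ≡ 7, 3 (mod 8); ε·ε+αω+βω = 1·1+2·1+-4·0 ≡ 1  ⇒  (a,b)_2 = -1.
v=17: a=17^1·(≡10), b=17^1·(≡16) mod 17; (10|17)=-1, (16|17)=+1; (−1)^{1·1·8}·(-1)^1·(+1)^1 = -1.
v=5: a=5^1·(≡2), b=5^1·(≡3) mod 5; (2|5)=-1, (3|5)=-1; (−1)^{1·1·2}·(-1)^1·(-1)^1 = +1.
|Ram(-5865, 3315)| = 4, even; anisotropic at {2, 3, 13, 17}.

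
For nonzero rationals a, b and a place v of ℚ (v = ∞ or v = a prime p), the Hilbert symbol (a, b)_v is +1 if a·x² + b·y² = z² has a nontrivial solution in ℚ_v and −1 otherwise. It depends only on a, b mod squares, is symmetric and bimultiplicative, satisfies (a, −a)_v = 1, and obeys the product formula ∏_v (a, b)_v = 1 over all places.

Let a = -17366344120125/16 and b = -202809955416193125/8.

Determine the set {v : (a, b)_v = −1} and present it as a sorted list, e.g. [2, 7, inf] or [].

[3, 5, 11, inf]

(a, b) ≡ (-5005, -42) mod (ℚ^×)²; places V = {2, 3, 5, 7, 11, 13, 17, ∞}.
(a,b)_2: α=-4, β=-3; u≡3, v≡3 (mod 8); ε(u)ε(v)=1·1, αω(v)=-4·1, βω(u)=-3·1; sum ≡ 0  ⇒  +1.
(a,b)_11: α=3, u≡10; β=4, v≡7 (mod 11); (10|11)=-1, (7|11)=-1; sign (−1)^0·-1^4·-1^3 = -1.
(a,b)_3: α=4, u≡2; β=3, v≡1 (mod 3); (2|3)=-1, (1|3)=+1; sign (−1)^0·-1^3·+1^4 = -1.
(a,b)_∞: sgn(-5005)=−, sgn(-42)=−, so -1.
(a,b)_17: α=2, u≡12; β=2, v≡1 (mod 17); (12|17)=-1, (1|17)=+1; sign (−1)^0·-1^2·+1^2 = +1.
(a,b)_7: α=3, u≡3; β=5, v≡2 (mod 7); (3|7)=-1, (2|7)=+1; sign (−1)^1·-1^5·+1^3 = +1.
(a,b)_5: α=3, u≡4; β=4, v≡2 (mod 5); (4|5)=+1, (2|5)=-1; sign (−1)^0·+1^4·-1^3 = -1.
(a,b)_13: α=1, u≡11; β=2, v≡12 (mod 13); (11|13)=-1, (12|13)=+1; sign (−1)^0·-1^2·+1^1 = +1.
|Ram(-5005, -42)| = 4, even; anisotropic at {3, 5, 11, ∞}.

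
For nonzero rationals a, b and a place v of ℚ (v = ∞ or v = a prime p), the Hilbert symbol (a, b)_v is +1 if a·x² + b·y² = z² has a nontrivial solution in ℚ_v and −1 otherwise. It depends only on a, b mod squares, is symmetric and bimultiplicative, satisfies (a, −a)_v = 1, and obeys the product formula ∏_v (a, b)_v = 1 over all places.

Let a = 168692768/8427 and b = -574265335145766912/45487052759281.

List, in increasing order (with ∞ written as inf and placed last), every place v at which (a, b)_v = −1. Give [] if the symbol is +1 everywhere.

[29, 37]

Mod squares: a ≡ 109446, b ≡ -2. Check v ∈ {∞, 2, 3, 7, 17, 29, 37, 53}.
v=53: a=53^-2·(≡25), b=53^-4·(≡30) mod 53; (25|53)=+1, (30|53)=-1; (−1)^{-2·-4·26}·(+1)^-4·(-1)^-2 = +1.
v=2: v_2(a)=5, v_2(b)=13; units ≡ 3, 7 (mod 8); ε·ε+αω+βω = 1·1+5·0+13·1 ≡ 0  ⇒  (a,b)_2 = +1.
v=7: a=7^0·(≡1), b=7^-8·(≡6) mod 7; (1|7)=+1, (6|7)=-1; (−1)^{0·-8·3}·(+1)^-8·(-1)^0 = +1.
v=37: a=37^1·(≡15), b=37^2·(≡29) mod 37; (15|37)=-1, (29|37)=-1; (−1)^{1·2·18}·(-1)^2·(-1)^1 = -1.
v=3: a=3^-1·(≡2), b=3^6·(≡1) mod 3; (2|3)=-1, (1|3)=+1; (−1)^{-1·6·1}·(-1)^6·(+1)^-1 = +1.
v=∞: 109446 > 0 and -2 < 0  ⇒  (a,b)_∞ = +1.
v=17: a=17^3·(≡11), b=17^4·(≡1) mod 17; (11|17)=-1, (1|17)=+1; (−1)^{3·4·8}·(-1)^4·(+1)^3 = +1.
v=29: a=29^1·(≡5), b=29^2·(≡26) mod 29; (5|29)=+1, (26|29)=-1; (−1)^{1·2·14}·(+1)^2·(-1)^1 = -1.
|Ram(109446, -2)| = 2, even; anisotropic at {29, 37}.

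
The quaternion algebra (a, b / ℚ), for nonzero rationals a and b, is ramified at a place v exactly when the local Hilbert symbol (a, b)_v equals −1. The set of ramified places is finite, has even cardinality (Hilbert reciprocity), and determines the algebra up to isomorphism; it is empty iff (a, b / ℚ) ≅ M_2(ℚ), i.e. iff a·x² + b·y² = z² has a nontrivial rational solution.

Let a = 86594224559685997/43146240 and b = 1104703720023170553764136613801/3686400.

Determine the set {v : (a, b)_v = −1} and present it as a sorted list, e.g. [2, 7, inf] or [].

[19, 41]

Mod squares: a ≡ 3663555, b ≡ 662929. Check v ∈ {∞, 2, 3, 5, 7, 11, 19, 23, 37, 41, 53}.
v=53: a=53^-2·(≡42), b=53^0·(≡41) mod 53; (42|53)=+1, (41|53)=-1; (−1)^{-2·0·26}·(+1)^0·(-1)^-2 = +1.
v=41: a=41^1·(≡10), b=41^3·(≡17) mod 41; (10|41)=+1, (17|41)=-1; (−1)^{1·3·20}·(+1)^3·(-1)^1 = -1.
v=2: v_2(a)=-10, v_2(b)=-14; units ≡ 3, 1 (mod 8); ε·ε+αω+βω = 1·0+-10·0+-14·1 ≡ 0  ⇒  (a,b)_2 = +1.
v=19: a=19^2·(≡15), b=19^5·(≡1) mod 19; (15|19)=-1, (1|19)=+1; (−1)^{2·5·9}·(-1)^5·(+1)^2 = -1.
v=7: a=7^3·(≡6), b=7^2·(≡2) mod 7; (6|7)=-1, (2|7)=+1; (−1)^{3·2·3}·(-1)^2·(+1)^3 = +1.
v=23: a=23^1·(≡21), b=23^3·(≡2) mod 23; (21|23)=-1, (2|23)=+1; (−1)^{1·3·11}·(-1)^3·(+1)^1 = +1.
v=11: a=11^4·(≡4), b=11^8·(≡9) mod 11; (4|11)=+1, (9|11)=+1; (−1)^{4·8·5}·(+1)^8·(+1)^4 = +1.
v=3: a=3^-1·(≡2), b=3^-2·(≡1) mod 3; (2|3)=-1, (1|3)=+1; (−1)^{-1·-2·1}·(-1)^-2·(+1)^-1 = +1.
v=37: a=37^3·(≡33), b=37^3·(≡21) mod 37; (33|37)=+1, (21|37)=+1; (−1)^{3·3·18}·(+1)^3·(+1)^3 = +1.
v=∞: 3663555 > 0 and 662929 > 0  ⇒  (a,b)_∞ = +1.
v=5: a=5^-1·(≡4), b=5^-2·(≡1) mod 5; (4|5)=+1, (1|5)=+1; (−1)^{-1·-2·2}·(+1)^-2·(+1)^-1 = +1.
|Ram(3663555, 662929)| = 2, even; anisotropic at {19, 41}.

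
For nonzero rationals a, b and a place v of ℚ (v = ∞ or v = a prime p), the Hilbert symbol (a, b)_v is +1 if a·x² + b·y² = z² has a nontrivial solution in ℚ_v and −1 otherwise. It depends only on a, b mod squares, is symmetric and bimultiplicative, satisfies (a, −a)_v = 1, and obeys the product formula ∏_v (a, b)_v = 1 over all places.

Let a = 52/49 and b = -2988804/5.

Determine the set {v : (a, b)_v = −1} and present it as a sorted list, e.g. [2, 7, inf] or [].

(a, b) ≡ (13, -76245) mod (ℚ^×)²; places V = {2, 3, 5, 7, 13, 17, 23, ∞}.
(a,b)_5: α=0, u≡3; β=-1, v≡1 (mod 5); (3|5)=-1, (1|5)=+1; sign (−1)^0·-1^-1·+1^0 = -1.
(a,b)_3: α=0, u≡1; β=1, v≡1 (mod 3); (1|3)=+1, (1|3)=+1; sign (−1)^0·+1^1·+1^0 = +1.
(a,b)_23: α=0, u≡2; β=1, v≡5 (mod 23); (2|23)=+1, (5|23)=-1; sign (−1)^0·+1^1·-1^0 = +1.
(a,b)_2: α=2, β=2; u≡5, v≡3 (mod 8); ε(u)ε(v)=0·1, αω(v)=2·1, βω(u)=2·1; sum ≡ 0  ⇒  +1.
(a,b)_∞: sgn(13)=+, sgn(-76245)=−, so +1.
(a,b)_17: α=0, u≡8; β=1, v≡14 (mod 17); (8|17)=+1, (14|17)=-1; sign (−1)^0·+1^1·-1^0 = +1.
(a,b)_7: α=-2, u≡3; β=2, v≡6 (mod 7); (3|7)=-1, (6|7)=-1; sign (−1)^0·-1^2·-1^-2 = +1.
(a,b)_13: α=1, u≡3; β=1, v≡2 (mod 13); (3|13)=+1, (2|13)=-1; sign (−1)^0·+1^1·-1^1 = -1.
(13, -76245 / ℚ) ramifies at {5, 13}: a division algebra.

[5, 13]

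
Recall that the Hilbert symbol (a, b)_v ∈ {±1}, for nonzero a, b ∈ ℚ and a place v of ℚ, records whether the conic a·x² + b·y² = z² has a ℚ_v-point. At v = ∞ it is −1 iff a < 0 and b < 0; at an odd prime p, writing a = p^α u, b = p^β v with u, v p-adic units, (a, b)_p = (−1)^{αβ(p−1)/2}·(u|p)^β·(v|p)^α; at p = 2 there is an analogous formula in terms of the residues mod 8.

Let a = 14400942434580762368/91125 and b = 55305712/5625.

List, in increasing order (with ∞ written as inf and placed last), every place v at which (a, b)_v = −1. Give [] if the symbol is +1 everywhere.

[2, 5, 11, 17, 47, 53]

Mod squares: a ≡ 2848435, b ≡ 583. Check v ∈ {∞, 2, 3, 5, 7, 11, 17, 23, 31, 47, 53}.
v=23: a=23^1·(≡13), b=23^0·(≡18) mod 23; (13|23)=+1, (18|23)=+1; (−1)^{1·0·11}·(+1)^0·(+1)^1 = +1.
v=∞: 2848435 > 0 and 583 > 0  ⇒  (a,b)_∞ = +1.
v=31: a=31^1·(≡10), b=31^0·(≡16) mod 31; (10|31)=+1, (16|31)=+1; (−1)^{1·0·15}·(+1)^0·(+1)^1 = +1.
v=47: a=47^1·(≡5), b=47^0·(≡43) mod 47; (5|47)=-1, (43|47)=-1; (−1)^{1·0·23}·(-1)^0·(-1)^1 = -1.
v=17: a=17^1·(≡7), b=17^0·(≡7) mod 17; (7|17)=-1, (7|17)=-1; (−1)^{1·0·8}·(-1)^0·(-1)^1 = -1.
v=7: a=7^4·(≡4), b=7^2·(≡2) mod 7; (4|7)=+1, (2|7)=+1; (−1)^{4·2·3}·(+1)^2·(+1)^4 = +1.
v=2: v_2(a)=8, v_2(b)=4; units ≡ 3, 7 (mod 8); ε·ε+αω+βω = 1·1+8·0+4·1 ≡ 1  ⇒  (a,b)_2 = -1.
v=53: a=53^2·(≡33), b=53^1·(≡36) mod 53; (33|53)=-1, (36|53)=+1; (−1)^{2·1·26}·(-1)^1·(+1)^2 = -1.
v=5: a=5^-3·(≡2), b=5^-4·(≡3) mod 5; (2|5)=-1, (3|5)=-1; (−1)^{-3·-4·2}·(-1)^-4·(-1)^-3 = -1.
v=11: a=11^4·(≡2), b=11^3·(≡4) mod 11; (2|11)=-1, (4|11)=+1; (−1)^{4·3·5}·(-1)^3·(+1)^4 = -1.
v=3: a=3^-6·(≡1), b=3^-2·(≡1) mod 3; (1|3)=+1, (1|3)=+1; (−1)^{-6·-2·1}·(+1)^-2·(+1)^-6 = +1.
(2848435, 583 / ℚ) ramifies at {2, 5, 11, 17, 47, 53}: a division algebra.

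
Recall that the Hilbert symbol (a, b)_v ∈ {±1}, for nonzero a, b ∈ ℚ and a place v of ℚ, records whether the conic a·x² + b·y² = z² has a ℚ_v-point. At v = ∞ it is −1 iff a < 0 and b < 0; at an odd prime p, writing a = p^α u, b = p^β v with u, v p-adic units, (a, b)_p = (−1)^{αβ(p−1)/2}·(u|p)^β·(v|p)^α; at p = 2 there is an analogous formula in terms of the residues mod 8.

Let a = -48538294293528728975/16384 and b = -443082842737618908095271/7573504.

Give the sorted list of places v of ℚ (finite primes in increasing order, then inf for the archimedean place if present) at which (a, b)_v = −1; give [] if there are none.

[23, 37, 41, inf]

Mod squares: a ≡ -7710911, b ≡ -45672319. Check v ∈ {∞, 2, 3, 5, 7, 11, 13, 17, 23, 29, 37, 41, 43}.
v=11: a=11^6·(≡1), b=11^3·(≡4) mod 11; (1|11)=+1, (4|11)=+1; (−1)^{6·3·5}·(+1)^3·(+1)^6 = +1.
v=43: a=43^0·(≡31), b=43^-2·(≡27) mod 43; (31|43)=+1, (27|43)=-1; (−1)^{0·-2·21}·(+1)^-2·(-1)^0 = +1.
v=2: v_2(a)=-14, v_2(b)=-12; units ≡ 1, 1 (mod 8); ε·ε+αω+βω = 0·0+-14·0+-12·0 ≡ 0  ⇒  (a,b)_2 = +1.
v=23: a=23^1·(≡10), b=23^1·(≡17) mod 23; (10|23)=-1, (17|23)=-1; (−1)^{1·1·11}·(-1)^1·(-1)^1 = -1.
v=17: a=17^1·(≡14), b=17^1·(≡5) mod 17; (14|17)=-1, (5|17)=-1; (−1)^{1·1·8}·(-1)^1·(-1)^1 = +1.
v=37: a=37^1·(≡32), b=37^1·(≡28) mod 37; (32|37)=-1, (28|37)=+1; (−1)^{1·1·18}·(-1)^1·(+1)^1 = -1.
v=∞: -7710911 < 0 and -45672319 < 0  ⇒  (a,b)_∞ = -1.
v=5: a=5^2·(≡4), b=5^0·(≡1) mod 5; (4|5)=+1, (1|5)=+1; (−1)^{2·0·2}·(+1)^0·(+1)^2 = +1.
v=13: a=13^3·(≡9), b=13^4·(≡1) mod 13; (9|13)=+1, (1|13)=+1; (−1)^{3·4·6}·(+1)^4·(+1)^3 = +1.
v=41: a=41^1·(≡39), b=41^1·(≡3) mod 41; (39|41)=+1, (3|41)=-1; (−1)^{1·1·20}·(+1)^1·(-1)^1 = -1.
v=7: a=7^0·(≡2), b=7^3·(≡6) mod 7; (2|7)=+1, (6|7)=-1; (−1)^{0·3·3}·(+1)^3·(-1)^0 = +1.
v=29: a=29^2·(≡26), b=29^4·(≡6) mod 29; (26|29)=-1, (6|29)=+1; (−1)^{2·4·14}·(-1)^4·(+1)^2 = +1.
v=3: a=3^0·(≡1), b=3^4·(≡2) mod 3; (1|3)=+1, (2|3)=-1; (−1)^{0·4·1}·(+1)^4·(-1)^0 = +1.
|Ram(-7710911, -45672319)| = 4, even; anisotropic at {23, 37, 41, ∞}.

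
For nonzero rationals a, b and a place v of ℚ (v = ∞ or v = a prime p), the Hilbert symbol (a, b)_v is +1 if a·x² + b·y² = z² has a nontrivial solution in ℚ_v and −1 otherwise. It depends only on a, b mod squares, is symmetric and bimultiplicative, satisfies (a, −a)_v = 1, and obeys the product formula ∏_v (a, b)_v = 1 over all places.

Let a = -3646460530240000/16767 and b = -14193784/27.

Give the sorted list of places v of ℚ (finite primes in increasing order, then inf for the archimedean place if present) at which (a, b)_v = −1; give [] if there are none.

[23, 31, 53, inf]

Mod squares: a ≡ -2438, b ≡ -87978. Check v ∈ {∞, 2, 3, 5, 11, 23, 31, 43, 53}.
v=11: a=11^2·(≡1), b=11^3·(≡10) mod 11; (1|11)=+1, (10|11)=-1; (−1)^{2·3·5}·(+1)^3·(-1)^2 = +1.
v=31: a=31^2·(≡12), b=31^1·(≡14) mod 31; (12|31)=-1, (14|31)=+1; (−1)^{2·1·15}·(-1)^1·(+1)^2 = -1.
v=53: a=53^1·(≡10), b=53^0·(≡27) mod 53; (10|53)=+1, (27|53)=-1; (−1)^{1·0·26}·(+1)^0·(-1)^1 = -1.
v=23: a=23^-1·(≡6), b=23^0·(≡17) mod 23; (6|23)=+1, (17|23)=-1; (−1)^{-1·0·11}·(+1)^0·(-1)^-1 = -1.
v=∞: -2438 < 0 and -87978 < 0  ⇒  (a,b)_∞ = -1.
v=2: v_2(a)=9, v_2(b)=3; units ≡ 5, 3 (mod 8); ε·ε+αω+βω = 0·1+9·1+3·1 ≡ 0  ⇒  (a,b)_2 = +1.
v=43: a=43^2·(≡35), b=43^1·(≡12) mod 43; (35|43)=+1, (12|43)=-1; (−1)^{2·1·21}·(+1)^1·(-1)^2 = +1.
v=3: a=3^-6·(≡1), b=3^-3·(≡2) mod 3; (1|3)=+1, (2|3)=-1; (−1)^{-6·-3·1}·(+1)^-3·(-1)^-6 = +1.
v=5: a=5^4·(≡3), b=5^0·(≡3) mod 5; (3|5)=-1, (3|5)=-1; (−1)^{4·0·2}·(-1)^0·(-1)^4 = +1.
|Ram(-2438, -87978)| = 4, even; anisotropic at {23, 31, 53, ∞}.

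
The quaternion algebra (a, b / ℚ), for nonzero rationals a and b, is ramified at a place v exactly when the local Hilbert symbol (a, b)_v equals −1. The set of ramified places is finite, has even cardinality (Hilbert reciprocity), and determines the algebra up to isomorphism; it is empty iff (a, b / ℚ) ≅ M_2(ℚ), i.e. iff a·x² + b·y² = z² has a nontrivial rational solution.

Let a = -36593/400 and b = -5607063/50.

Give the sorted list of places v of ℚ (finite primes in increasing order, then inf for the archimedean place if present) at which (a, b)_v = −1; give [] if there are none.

Mod squares: a ≡ -36593, b ≡ -138446. Check v ∈ {∞, 2, 3, 5, 7, 11, 23, 29, 31, 37, 43}.
v=29: a=29^0·(≡4), b=29^1·(≡15) mod 29; (4|29)=+1, (15|29)=-1; (−1)^{0·1·14}·(+1)^1·(-1)^0 = +1.
v=11: a=11^0·(≡1), b=11^1·(≡3) mod 11; (1|11)=+1, (3|11)=+1; (−1)^{0·1·5}·(+1)^1·(+1)^0 = +1.
v=37: a=37^1·(≡25), b=37^0·(≡5) mod 37; (25|37)=+1, (5|37)=-1; (−1)^{1·0·18}·(+1)^0·(-1)^1 = -1.
v=∞: -36593 < 0 and -138446 < 0  ⇒  (a,b)_∞ = -1.
v=31: a=31^0·(≡25), b=31^1·(≡30) mod 31; (25|31)=+1, (30|31)=-1; (−1)^{0·1·15}·(+1)^1·(-1)^0 = +1.
v=5: a=5^-2·(≡2), b=5^-2·(≡1) mod 5; (2|5)=-1, (1|5)=+1; (−1)^{-2·-2·2}·(-1)^-2·(+1)^-2 = +1.
v=23: a=23^1·(≡20), b=23^0·(≡21) mod 23; (20|23)=-1, (21|23)=-1; (−1)^{1·0·11}·(-1)^0·(-1)^1 = -1.
v=43: a=43^1·(≡4), b=43^0·(≡38) mod 43; (4|43)=+1, (38|43)=+1; (−1)^{1·0·21}·(+1)^0·(+1)^1 = +1.
v=7: a=7^0·(≡3), b=7^1·(≡1) mod 7; (3|7)=-1, (1|7)=+1; (−1)^{0·1·3}·(-1)^1·(+1)^0 = -1.
v=2: v_2(a)=-4, v_2(b)=-1; units ≡ 7, 1 (mod 8); ε·ε+αω+βω = 1·0+-4·0+-1·0 ≡ 0  ⇒  (a,b)_2 = +1.
v=3: a=3^0·(≡1), b=3^4·(≡1) mod 3; (1|3)=+1, (1|3)=+1; (−1)^{0·4·1}·(+1)^4·(+1)^0 = +1.
Ram(-36593, -138446) = {7, 23, 37, ∞}; no ℚ_7-point on the conic.

[7, 23, 37, inf]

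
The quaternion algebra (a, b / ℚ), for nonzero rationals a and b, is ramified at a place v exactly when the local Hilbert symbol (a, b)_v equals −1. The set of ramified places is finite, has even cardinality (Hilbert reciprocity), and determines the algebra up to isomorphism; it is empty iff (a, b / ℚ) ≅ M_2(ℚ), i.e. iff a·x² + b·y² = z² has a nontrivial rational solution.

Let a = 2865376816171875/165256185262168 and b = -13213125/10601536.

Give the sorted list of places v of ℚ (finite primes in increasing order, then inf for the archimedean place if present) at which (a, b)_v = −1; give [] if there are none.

(a, b) ≡ (2530, -29) mod (ℚ^×)²; places V = {2, 3, 5, 7, 11, 13, 17, 23, 29, 37, ∞}.
(a,b)_37: α=-4, u≡31; β=-2, v≡32 (mod 37); (31|37)=-1, (32|37)=-1; sign (−1)^0·-1^-2·-1^-4 = +1.
(a,b)_29: α=2, u≡5; β=1, v≡28 (mod 29); (5|29)=+1, (28|29)=+1; sign (−1)^0·+1^1·+1^2 = +1.
(a,b)_17: α=2, u≡10; β=0, v≡7 (mod 17); (10|17)=-1, (7|17)=-1; sign (−1)^0·-1^0·-1^2 = +1.
(a,b)_11: α=-3, u≡7; β=-2, v≡9 (mod 11); (7|11)=-1, (9|11)=+1; sign (−1)^0·-1^-2·+1^-3 = +1.
(a,b)_5: α=7, u≡4; β=4, v≡4 (mod 5); (4|5)=+1, (4|5)=+1; sign (−1)^0·+1^4·+1^7 = +1.
(a,b)_7: α=-2, u≡6; β=0, v≡5 (mod 7); (6|7)=-1, (5|7)=-1; sign (−1)^0·-1^0·-1^-2 = +1.
(a,b)_∞: sgn(2530)=+, sgn(-29)=−, so +1.
(a,b)_2: α=-3, β=-6; u≡1, v≡3 (mod 8); ε(u)ε(v)=0·1, αω(v)=-3·1, βω(u)=-6·0; sum ≡ 1  ⇒  -1.
(a,b)_3: α=8, u≡1; β=6, v≡1 (mod 3); (1|3)=+1, (1|3)=+1; sign (−1)^0·+1^6·+1^8 = +1.
(a,b)_13: α=-2, u≡11; β=0, v≡1 (mod 13); (11|13)=-1, (1|13)=+1; sign (−1)^0·-1^0·+1^-2 = +1.
(a,b)_23: α=1, u≡2; β=0, v≡21 (mod 23); (2|23)=+1, (21|23)=-1; sign (−1)^0·+1^0·-1^1 = -1.
|Ram(2530, -29)| = 2, even; anisotropic at {2, 23}.

[2, 23]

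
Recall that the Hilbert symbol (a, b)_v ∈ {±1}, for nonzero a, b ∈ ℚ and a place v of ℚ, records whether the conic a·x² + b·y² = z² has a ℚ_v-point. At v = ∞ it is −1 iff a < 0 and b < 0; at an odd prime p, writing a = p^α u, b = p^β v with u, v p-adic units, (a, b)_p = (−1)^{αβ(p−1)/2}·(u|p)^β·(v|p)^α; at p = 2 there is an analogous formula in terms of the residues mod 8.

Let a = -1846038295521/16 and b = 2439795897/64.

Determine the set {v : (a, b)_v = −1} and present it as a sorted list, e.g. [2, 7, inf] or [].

(a, b) ≡ (-329, 614713) mod (ℚ^×)²; places V = {2, 3, 7, 11, 29, 41, 47, ∞}.
(a,b)_3: α=4, u≡1; β=4, v≡1 (mod 3); (1|3)=+1, (1|3)=+1; sign (−1)^0·+1^4·+1^4 = +1.
(a,b)_47: α=1, u≡44; β=1, v≡5 (mod 47); (44|47)=-1, (5|47)=-1; sign (−1)^1·-1^1·-1^1 = -1.
(a,b)_11: α=0, u≡4; β=1, v≡3 (mod 11); (4|11)=+1, (3|11)=+1; sign (−1)^0·+1^1·+1^0 = +1.
(a,b)_7: α=3, u≡4; β=2, v≡4 (mod 7); (4|7)=+1, (4|7)=+1; sign (−1)^0·+1^2·+1^3 = +1.
(a,b)_41: α=2, u≡31; β=1, v≡17 (mod 41); (31|41)=+1, (17|41)=-1; sign (−1)^0·+1^1·-1^2 = +1.
(a,b)_∞: sgn(-329)=−, sgn(614713)=+, so +1.
(a,b)_2: α=-4, β=-6; u≡7, v≡1 (mod 8); ε(u)ε(v)=1·0, αω(v)=-4·0, βω(u)=-6·0; sum ≡ 0  ⇒  +1.
(a,b)_29: α=2, u≡12; β=1, v≡11 (mod 29); (12|29)=-1, (11|29)=-1; sign (−1)^0·-1^1·-1^2 = -1.
(-329, 614713 / ℚ) ramifies at {29, 47}: a division algebra.

[29, 47]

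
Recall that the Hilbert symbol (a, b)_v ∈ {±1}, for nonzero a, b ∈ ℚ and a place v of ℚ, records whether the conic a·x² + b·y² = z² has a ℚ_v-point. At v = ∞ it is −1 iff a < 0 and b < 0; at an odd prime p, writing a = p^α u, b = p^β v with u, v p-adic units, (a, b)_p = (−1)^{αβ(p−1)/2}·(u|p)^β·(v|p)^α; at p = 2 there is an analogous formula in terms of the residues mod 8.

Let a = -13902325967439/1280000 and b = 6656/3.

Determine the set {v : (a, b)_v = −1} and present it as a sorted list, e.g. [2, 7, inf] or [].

[]

(a, b) ≡ (-78, 78) mod (ℚ^×)²; places V = {2, 3, 5, 7, 13, ∞}.
(a,b)_13: α=3, u≡2; β=1, v≡6 (mod 13); (2|13)=-1, (6|13)=-1; sign (−1)^0·-1^1·-1^3 = +1.
(a,b)_2: α=-11, β=9; u≡1, v≡7 (mod 8); ε(u)ε(v)=0·1, αω(v)=-11·0, βω(u)=9·0; sum ≡ 0  ⇒  +1.
(a,b)_3: α=17, u≡1; β=-1, v≡2 (mod 3); (1|3)=+1, (2|3)=-1; sign (−1)^1·+1^-1·-1^17 = +1.
(a,b)_∞: sgn(-78)=−, sgn(78)=+, so +1.
(a,b)_5: α=-4, u≡2; β=0, v≡2 (mod 5); (2|5)=-1, (2|5)=-1; sign (−1)^0·-1^0·-1^-4 = +1.
(a,b)_7: α=2, u≡5; β=0, v≡2 (mod 7); (5|7)=-1, (2|7)=+1; sign (−1)^0·-1^0·+1^2 = +1.
Ram(a, b) = ∅: the form -78·x² + 78·y² − z² is isotropic over every ℚ_v, so by Hasse–Minkowski it is isotropic over ℚ.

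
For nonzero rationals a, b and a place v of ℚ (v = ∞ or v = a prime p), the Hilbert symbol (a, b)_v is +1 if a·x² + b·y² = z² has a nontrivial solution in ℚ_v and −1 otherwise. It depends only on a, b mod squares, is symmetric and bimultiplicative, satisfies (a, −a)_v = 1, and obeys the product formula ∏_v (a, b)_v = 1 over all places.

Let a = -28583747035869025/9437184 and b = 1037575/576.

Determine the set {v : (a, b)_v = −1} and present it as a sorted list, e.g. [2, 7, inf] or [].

[2, 7, 13, 23]

(a, b) ≡ (-268801, 7) mod (ℚ^×)²; places V = {2, 3, 5, 7, 11, 13, 23, 29, 31, ∞}.
(a,b)_2: α=-20, β=-6; u≡7, v≡7 (mod 8); ε(u)ε(v)=1·1, αω(v)=-20·0, βω(u)=-6·0; sum ≡ 1  ⇒  -1.
(a,b)_∞: sgn(-268801)=−, sgn(7)=+, so +1.
(a,b)_7: α=4, u≡3; β=3, v≡4 (mod 7); (3|7)=-1, (4|7)=+1; sign (−1)^0·-1^3·+1^4 = -1.
(a,b)_31: α=1, u≡5; β=0, v≡2 (mod 31); (5|31)=+1, (2|31)=+1; sign (−1)^0·+1^0·+1^1 = +1.
(a,b)_3: α=-2, u≡2; β=-2, v≡1 (mod 3); (2|3)=-1, (1|3)=+1; sign (−1)^0·-1^-2·+1^-2 = +1.
(a,b)_13: α=1, u≡5; β=0, v≡8 (mod 13); (5|13)=-1, (8|13)=-1; sign (−1)^0·-1^0·-1^1 = -1.
(a,b)_23: α=1, u≡14; β=0, v≡22 (mod 23); (14|23)=-1, (22|23)=-1; sign (−1)^0·-1^0·-1^1 = -1.
(a,b)_29: α=1, u≡14; β=0, v≡4 (mod 29); (14|29)=-1, (4|29)=+1; sign (−1)^0·-1^0·+1^1 = +1.
(a,b)_5: α=2, u≡1; β=2, v≡3 (mod 5); (1|5)=+1, (3|5)=-1; sign (−1)^0·+1^2·-1^2 = +1.
(a,b)_11: α=6, u≡6; β=2, v≡7 (mod 11); (6|11)=-1, (7|11)=-1; sign (−1)^0·-1^2·-1^6 = +1.
(-268801, 7 / ℚ) ramifies at {2, 7, 13, 23}: a division algebra.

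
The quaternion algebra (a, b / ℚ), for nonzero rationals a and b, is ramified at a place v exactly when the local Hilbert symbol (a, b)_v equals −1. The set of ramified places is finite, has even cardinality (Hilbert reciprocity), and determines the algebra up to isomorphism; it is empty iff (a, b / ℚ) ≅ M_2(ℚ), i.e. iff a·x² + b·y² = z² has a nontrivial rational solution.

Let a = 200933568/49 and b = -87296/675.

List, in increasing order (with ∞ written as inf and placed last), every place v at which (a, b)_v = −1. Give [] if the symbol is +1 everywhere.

[3, 31]

Mod squares: a ≡ 3, b ≡ -1023. Check v ∈ {∞, 2, 3, 5, 7, 11, 31}.
v=7: a=7^-2·(≡3), b=7^0·(≡5) mod 7; (3|7)=-1, (5|7)=-1; (−1)^{-2·0·3}·(-1)^0·(-1)^-2 = +1.
v=11: a=11^2·(≡3), b=11^1·(≡7) mod 11; (3|11)=+1, (7|11)=-1; (−1)^{2·1·5}·(+1)^1·(-1)^2 = +1.
v=3: a=3^3·(≡1), b=3^-3·(≡1) mod 3; (1|3)=+1, (1|3)=+1; (−1)^{3·-3·1}·(+1)^-3·(+1)^3 = -1.
v=31: a=31^2·(≡22), b=31^1·(≡17) mod 31; (22|31)=-1, (17|31)=-1; (−1)^{2·1·15}·(-1)^1·(-1)^2 = -1.
v=2: v_2(a)=6, v_2(b)=8; units ≡ 3, 1 (mod 8); ε·ε+αω+βω = 1·0+6·0+8·1 ≡ 0  ⇒  (a,b)_2 = +1.
v=∞: 3 > 0 and -1023 < 0  ⇒  (a,b)_∞ = +1.
v=5: a=5^0·(≡2), b=5^-2·(≡2) mod 5; (2|5)=-1, (2|5)=-1; (−1)^{0·-2·2}·(-1)^-2·(-1)^0 = +1.
Ram(3, -1023) = {3, 31}; no ℚ_3-point on the conic.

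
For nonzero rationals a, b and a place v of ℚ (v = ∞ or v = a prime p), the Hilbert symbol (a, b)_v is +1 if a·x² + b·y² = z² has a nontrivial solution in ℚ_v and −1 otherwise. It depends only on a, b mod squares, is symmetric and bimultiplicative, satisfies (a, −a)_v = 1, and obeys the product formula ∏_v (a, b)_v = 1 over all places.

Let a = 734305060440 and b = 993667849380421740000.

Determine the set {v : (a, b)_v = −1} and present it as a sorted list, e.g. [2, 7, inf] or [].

[3, 7, 17, 19]

Mod squares: a ≡ 3990, b ≡ 13566. Check v ∈ {∞, 2, 3, 5, 7, 17, 19}.
v=5: a=5^1·(≡3), b=5^4·(≡4) mod 5; (3|5)=-1, (4|5)=+1; (−1)^{1·4·2}·(-1)^4·(+1)^1 = +1.
v=2: v_2(a)=3, v_2(b)=5; units ≡ 3, 7 (mod 8); ε·ε+αω+βω = 1·1+3·0+5·1 ≡ 0  ⇒  (a,b)_2 = +1.
v=∞: 3990 > 0 and 13566 > 0  ⇒  (a,b)_∞ = +1.
v=3: a=3^3·(≡1), b=3^5·(≡1) mod 3; (1|3)=+1, (1|3)=+1; (−1)^{3·5·1}·(+1)^5·(+1)^3 = -1.
v=7: a=7^3·(≡3), b=7^5·(≡6) mod 7; (3|7)=-1, (6|7)=-1; (−1)^{3·5·3}·(-1)^5·(-1)^3 = -1.
v=17: a=17^2·(≡12), b=17^3·(≡4) mod 17; (12|17)=-1, (4|17)=+1; (−1)^{2·3·8}·(-1)^3·(+1)^2 = -1.
v=19: a=19^3·(≡7), b=19^5·(≡6) mod 19; (7|19)=+1, (6|19)=+1; (−1)^{3·5·9}·(+1)^5·(+1)^3 = -1.
|Ram(3990, 13566)| = 4, even; anisotropic at {3, 7, 17, 19}.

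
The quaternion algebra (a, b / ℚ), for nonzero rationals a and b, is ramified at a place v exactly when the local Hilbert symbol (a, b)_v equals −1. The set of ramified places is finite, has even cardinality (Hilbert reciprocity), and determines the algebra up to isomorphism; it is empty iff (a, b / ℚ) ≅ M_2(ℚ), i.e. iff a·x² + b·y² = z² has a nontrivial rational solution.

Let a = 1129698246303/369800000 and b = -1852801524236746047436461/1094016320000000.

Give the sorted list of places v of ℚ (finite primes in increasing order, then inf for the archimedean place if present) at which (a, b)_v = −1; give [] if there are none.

[2, 5]

Mod squares: a ≡ 5115, b ≡ -7905. Check v ∈ {∞, 2, 3, 5, 11, 17, 19, 31, 43, 53}.
v=43: a=43^-2·(≡16), b=43^-4·(≡18) mod 43; (16|43)=+1, (18|43)=-1; (−1)^{-2·-4·21}·(+1)^-4·(-1)^-2 = +1.
v=19: a=19^2·(≡11), b=19^4·(≡12) mod 19; (11|19)=+1, (12|19)=-1; (−1)^{2·4·9}·(+1)^4·(-1)^2 = +1.
v=11: a=11^3·(≡4), b=11^4·(≡3) mod 11; (4|11)=+1, (3|11)=+1; (−1)^{3·4·5}·(+1)^4·(+1)^3 = +1.
v=5: a=5^-5·(≡3), b=5^-7·(≡4) mod 5; (3|5)=-1, (4|5)=+1; (−1)^{-5·-7·2}·(-1)^-7·(+1)^-5 = -1.
v=31: a=31^1·(≡8), b=31^3·(≡21) mod 31; (8|31)=+1, (21|31)=-1; (−1)^{1·3·15}·(+1)^3·(-1)^1 = +1.
v=3: a=3^3·(≡1), b=3^5·(≡2) mod 3; (1|3)=+1, (2|3)=-1; (−1)^{3·5·1}·(+1)^5·(-1)^3 = +1.
v=53: a=53^2·(≡5), b=53^4·(≡14) mod 53; (5|53)=-1, (14|53)=-1; (−1)^{2·4·26}·(-1)^4·(-1)^2 = +1.
v=∞: 5115 > 0 and -7905 < 0  ⇒  (a,b)_∞ = +1.
v=2: v_2(a)=-6, v_2(b)=-12; units ≡ 3, 7 (mod 8); ε·ε+αω+βω = 1·1+-6·0+-12·1 ≡ 1  ⇒  (a,b)_2 = -1.
v=17: a=17^0·(≡16), b=17^1·(≡3) mod 17; (16|17)=+1, (3|17)=-1; (−1)^{0·1·8}·(+1)^1·(-1)^0 = +1.
|Ram(5115, -7905)| = 2, even; anisotropic at {2, 5}.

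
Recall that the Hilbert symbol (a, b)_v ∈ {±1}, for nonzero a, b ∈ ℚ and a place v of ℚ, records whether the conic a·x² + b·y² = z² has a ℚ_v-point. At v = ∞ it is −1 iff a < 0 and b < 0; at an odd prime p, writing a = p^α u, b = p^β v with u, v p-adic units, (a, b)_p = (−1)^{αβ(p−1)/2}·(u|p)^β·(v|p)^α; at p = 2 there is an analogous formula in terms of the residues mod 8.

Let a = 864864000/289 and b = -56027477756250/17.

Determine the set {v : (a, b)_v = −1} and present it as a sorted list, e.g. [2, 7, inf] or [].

Mod squares: a ≡ 15015, b ≡ -293930. Check v ∈ {∞, 2, 3, 5, 7, 11, 13, 17, 19, 23}.
v=17: a=17^-2·(≡16), b=17^-1·(≡4) mod 17; (16|17)=+1, (4|17)=+1; (−1)^{-2·-1·8}·(+1)^-1·(+1)^-2 = +1.
v=19: a=19^0·(≡9), b=19^1·(≡18) mod 19; (9|19)=+1, (18|19)=-1; (−1)^{0·1·9}·(+1)^1·(-1)^0 = +1.
v=7: a=7^1·(≡6), b=7^1·(≡5) mod 7; (6|7)=-1, (5|7)=-1; (−1)^{1·1·3}·(-1)^1·(-1)^1 = -1.
v=∞: 15015 > 0 and -293930 < 0  ⇒  (a,b)_∞ = +1.
v=2: v_2(a)=8, v_2(b)=1; units ≡ 7, 3 (mod 8); ε·ε+αω+βω = 1·1+8·1+1·0 ≡ 1  ⇒  (a,b)_2 = -1.
v=11: a=11^1·(≡5), b=11^2·(≡1) mod 11; (5|11)=+1, (1|11)=+1; (−1)^{1·2·5}·(+1)^2·(+1)^1 = +1.
v=3: a=3^3·(≡1), b=3^4·(≡1) mod 3; (1|3)=+1, (1|3)=+1; (−1)^{3·4·1}·(+1)^4·(+1)^3 = +1.
v=23: a=23^0·(≡17), b=23^2·(≡11) mod 23; (17|23)=-1, (11|23)=-1; (−1)^{0·2·11}·(-1)^2·(-1)^0 = +1.
v=13: a=13^1·(≡2), b=13^1·(≡9) mod 13; (2|13)=-1, (9|13)=+1; (−1)^{1·1·6}·(-1)^1·(+1)^1 = -1.
v=5: a=5^3·(≡3), b=5^5·(≡4) mod 5; (3|5)=-1, (4|5)=+1; (−1)^{3·5·2}·(-1)^5·(+1)^3 = -1.
|Ram(15015, -293930)| = 4, even; anisotropic at {2, 5, 7, 13}.

[2, 5, 7, 13]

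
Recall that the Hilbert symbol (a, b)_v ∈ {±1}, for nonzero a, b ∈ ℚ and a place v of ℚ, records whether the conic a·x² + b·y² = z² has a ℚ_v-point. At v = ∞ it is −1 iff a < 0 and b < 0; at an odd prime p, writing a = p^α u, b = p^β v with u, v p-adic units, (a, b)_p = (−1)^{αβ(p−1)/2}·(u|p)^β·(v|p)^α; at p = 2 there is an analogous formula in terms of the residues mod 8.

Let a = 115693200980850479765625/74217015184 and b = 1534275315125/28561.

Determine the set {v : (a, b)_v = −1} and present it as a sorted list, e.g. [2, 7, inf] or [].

Mod squares: a ≡ 11305, b ≡ 5. Check v ∈ {∞, 2, 3, 5, 7, 11, 13, 17, 19, 31}.
v=3: a=3^2·(≡1), b=3^0·(≡2) mod 3; (1|3)=+1, (2|3)=-1; (−1)^{2·0·1}·(+1)^0·(-1)^2 = +1.
v=13: a=13^-6·(≡8), b=13^-4·(≡7) mod 13; (8|13)=-1, (7|13)=-1; (−1)^{-6·-4·6}·(-1)^-4·(-1)^-6 = +1.
v=11: a=11^2·(≡2), b=11^0·(≡5) mod 11; (2|11)=-1, (5|11)=+1; (−1)^{2·0·5}·(-1)^0·(+1)^2 = +1.
v=19: a=19^3·(≡4), b=19^2·(≡11) mod 19; (4|19)=+1, (11|19)=+1; (−1)^{3·2·9}·(+1)^2·(+1)^3 = +1.
v=31: a=31^-2·(≡13), b=31^0·(≡18) mod 31; (13|31)=-1, (18|31)=+1; (−1)^{-2·0·15}·(-1)^0·(+1)^-2 = +1.
v=2: v_2(a)=-4, v_2(b)=0; units ≡ 1, 5 (mod 8); ε·ε+αω+βω = 0·0+-4·1+0·0 ≡ 0  ⇒  (a,b)_2 = +1.
v=17: a=17^3·(≡2), b=17^2·(≡12) mod 17; (2|17)=+1, (12|17)=-1; (−1)^{3·2·8}·(+1)^2·(-1)^3 = -1.
v=∞: 11305 > 0 and 5 > 0  ⇒  (a,b)_∞ = +1.
v=5: a=5^7·(≡4), b=5^3·(≡1) mod 5; (4|5)=+1, (1|5)=+1; (−1)^{7·3·2}·(+1)^3·(+1)^7 = +1.
v=7: a=7^9·(≡5), b=7^6·(≡6) mod 7; (5|7)=-1, (6|7)=-1; (−1)^{9·6·3}·(-1)^6·(-1)^9 = -1.
Ram(11305, 5) = {7, 17}; no ℚ_7-point on the conic.

[7, 17]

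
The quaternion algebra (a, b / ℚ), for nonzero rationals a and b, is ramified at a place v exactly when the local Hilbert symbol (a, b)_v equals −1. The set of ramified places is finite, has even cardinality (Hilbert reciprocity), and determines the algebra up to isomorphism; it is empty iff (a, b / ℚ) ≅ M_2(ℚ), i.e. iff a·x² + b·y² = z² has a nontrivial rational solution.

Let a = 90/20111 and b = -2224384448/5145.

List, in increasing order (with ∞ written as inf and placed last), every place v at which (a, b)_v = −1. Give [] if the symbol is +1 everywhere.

(a, b) ≡ (1190, -15015) mod (ℚ^×)²; places V = {2, 3, 5, 7, 11, 13, 17, 29, ∞}.
(a,b)_13: α=-2, u≡6; β=1, v≡5 (mod 13); (6|13)=-1, (5|13)=-1; sign (−1)^0·-1^1·-1^-2 = -1.
(a,b)_29: α=0, u≡23; β=2, v≡28 (mod 29); (23|29)=+1, (28|29)=+1; sign (−1)^0·+1^2·+1^0 = +1.
(a,b)_7: α=-1, u≡2; β=-3, v≡1 (mod 7); (2|7)=+1, (1|7)=+1; sign (−1)^1·+1^-3·+1^-1 = -1.
(a,b)_5: α=1, u≡3; β=-1, v≡3 (mod 5); (3|5)=-1, (3|5)=-1; sign (−1)^0·-1^-1·-1^1 = +1.
(a,b)_17: α=-1, u≡9; β=2, v≡8 (mod 17); (9|17)=+1, (8|17)=+1; sign (−1)^0·+1^2·+1^-1 = +1.
(a,b)_2: α=1, β=6; u≡3, v≡1 (mod 8); ε(u)ε(v)=1·0, αω(v)=1·0, βω(u)=6·1; sum ≡ 0  ⇒  +1.
(a,b)_3: α=2, u≡2; β=-1, v≡2 (mod 3); (2|3)=-1, (2|3)=-1; sign (−1)^0·-1^-1·-1^2 = -1.
(a,b)_∞: sgn(1190)=+, sgn(-15015)=−, so +1.
(a,b)_11: α=0, u≡8; β=1, v≡2 (mod 11); (8|11)=-1, (2|11)=-1; sign (−1)^0·-1^1·-1^0 = -1.
Ram(1190, -15015) = {3, 7, 11, 13}; no ℚ_3-point on the conic.

[3, 7, 11, 13]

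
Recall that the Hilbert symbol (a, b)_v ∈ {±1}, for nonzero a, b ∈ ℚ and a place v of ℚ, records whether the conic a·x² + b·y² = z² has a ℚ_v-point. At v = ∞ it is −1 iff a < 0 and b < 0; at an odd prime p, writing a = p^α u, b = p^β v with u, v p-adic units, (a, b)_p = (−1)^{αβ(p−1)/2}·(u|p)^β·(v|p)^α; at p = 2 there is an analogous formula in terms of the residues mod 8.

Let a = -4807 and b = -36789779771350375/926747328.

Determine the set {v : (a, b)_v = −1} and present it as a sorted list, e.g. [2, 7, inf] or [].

[3, 5, 11, inf]

(a, b) ≡ (-4807, -4845) mod (ℚ^×)²; places V = {2, 3, 5, 7, 11, 13, 17, 19, 23, ∞}.
(a,b)_23: α=1, u≡21; β=2, v≡16 (mod 23); (21|23)=-1, (16|23)=+1; sign (−1)^0·-1^2·+1^1 = +1.
(a,b)_∞: sgn(-4807)=−, sgn(-4845)=−, so -1.
(a,b)_17: α=0, u≡4; β=1, v≡13 (mod 17); (4|17)=+1, (13|17)=+1; sign (−1)^0·+1^1·+1^0 = +1.
(a,b)_3: α=0, u≡2; β=-1, v≡2 (mod 3); (2|3)=-1, (2|3)=-1; sign (−1)^0·-1^-1·-1^0 = -1.
(a,b)_2: α=0, β=-6; u≡1, v≡3 (mod 8); ε(u)ε(v)=0·1, αω(v)=0·1, βω(u)=-6·0; sum ≡ 0  ⇒  +1.
(a,b)_7: α=0, u≡2; β=6, v≡3 (mod 7); (2|7)=+1, (3|7)=-1; sign (−1)^0·+1^6·-1^0 = +1.
(a,b)_11: α=1, u≡3; β=4, v≡2 (mod 11); (3|11)=+1, (2|11)=-1; sign (−1)^0·+1^4·-1^1 = -1.
(a,b)_5: α=0, u≡3; β=3, v≡4 (mod 5); (3|5)=-1, (4|5)=+1; sign (−1)^0·-1^3·+1^0 = -1.
(a,b)_19: α=1, u≡13; β=1, v≡5 (mod 19); (13|19)=-1, (5|19)=+1; sign (−1)^1·-1^1·+1^1 = +1.
(a,b)_13: α=0, u≡3; β=-6, v≡1 (mod 13); (3|13)=+1, (1|13)=+1; sign (−1)^0·+1^-6·+1^0 = +1.
Ram(-4807, -4845) = {3, 5, 11, ∞}; no ℚ_3-point on the conic.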